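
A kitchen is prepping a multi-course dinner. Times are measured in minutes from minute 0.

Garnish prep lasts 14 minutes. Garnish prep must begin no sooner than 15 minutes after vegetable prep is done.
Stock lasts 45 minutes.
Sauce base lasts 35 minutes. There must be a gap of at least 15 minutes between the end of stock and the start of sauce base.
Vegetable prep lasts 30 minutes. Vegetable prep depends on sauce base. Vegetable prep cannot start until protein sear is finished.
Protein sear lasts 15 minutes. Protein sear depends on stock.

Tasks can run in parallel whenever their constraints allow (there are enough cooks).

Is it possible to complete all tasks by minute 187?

Yes

Nothing blocks stock, so it runs from minute 0 to minute 45.
Protein sear waits on stock (finishes minute 45), so it starts at minute 45 and finishes at 45 + 15 = minute 60.
Sauce base waits on stock (finishes minute 45, plus 15-minute gap → minute 60), so it starts at minute 60 and finishes at 60 + 35 = minute 95.
Vegetable prep cannot start until sauce base (finishes minute 95); protein sear (finishes minute 60). The controlling bound is minute 95, so vegetable prep finishes at 95 + 30 = minute 125.
Garnish prep cannot begin until vegetable prep (finishes minute 125, plus 15-minute gap → minute 140). It runs from minute 140 to 140 + 14 = minute 154.
Every task is finished by minute 154, which is no later than the deadline of 187, so the schedule is feasible.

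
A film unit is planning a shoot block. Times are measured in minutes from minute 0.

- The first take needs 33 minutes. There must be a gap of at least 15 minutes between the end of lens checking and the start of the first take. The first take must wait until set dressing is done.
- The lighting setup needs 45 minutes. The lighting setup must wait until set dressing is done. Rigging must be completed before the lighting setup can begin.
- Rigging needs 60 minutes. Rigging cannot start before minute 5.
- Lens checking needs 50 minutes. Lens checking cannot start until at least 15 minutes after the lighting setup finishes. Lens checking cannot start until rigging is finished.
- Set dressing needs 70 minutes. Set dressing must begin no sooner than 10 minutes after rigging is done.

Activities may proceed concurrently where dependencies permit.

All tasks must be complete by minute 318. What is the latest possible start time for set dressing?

90

Nothing follows the first take; the deadline of minute 318 is its only limit. It must start by 318 − 33 = minute 285.
Lens checking feeds into the first take (must start by minute 285, minus 15-minute gap → minute 270); so lens checking must finish by minute 270 and therefore start by minute 220.
Since lens checking (must start by minute 220, minus 15-minute gap → minute 205) depends on it, the lighting setup must finish by minute 205. Backing off its 45-minute duration gives a latest start of minute 160.
For set dressing: the lighting setup (must start by minute 160); the first take (must start by minute 285). The most restrictive is minute 160; with a 70-minute duration, set dressing must start by minute 90.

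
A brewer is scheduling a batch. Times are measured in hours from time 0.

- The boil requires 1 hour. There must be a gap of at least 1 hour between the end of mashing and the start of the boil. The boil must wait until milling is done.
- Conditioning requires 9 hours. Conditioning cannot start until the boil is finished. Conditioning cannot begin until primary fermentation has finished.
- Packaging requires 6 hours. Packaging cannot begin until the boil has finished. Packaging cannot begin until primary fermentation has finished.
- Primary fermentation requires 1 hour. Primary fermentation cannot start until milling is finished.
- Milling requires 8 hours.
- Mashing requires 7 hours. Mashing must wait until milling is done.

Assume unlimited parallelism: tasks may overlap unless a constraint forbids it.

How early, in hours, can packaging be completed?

23

Milling has no prerequisites, so it starts at hour 0 and finishes at hour 8.
Primary fermentation cannot begin until milling (finishes hour 8). It runs from hour 8 to 8 + 1 = hour 9.
Mashing waits on milling (finishes hour 8), so it starts at hour 8 and finishes at 8 + 7 = hour 15.
The boil cannot start until mashing (finishes hour 15, plus 1-hour gap → hour 16); milling (finishes hour 8). The controlling bound is hour 16, so the boil finishes at 16 + 1 = hour 17.
Packaging cannot start until the boil (finishes hour 17); primary fermentation (finishes hour 9). The controlling bound is hour 17, so packaging finishes at 17 + 6 = hour 23.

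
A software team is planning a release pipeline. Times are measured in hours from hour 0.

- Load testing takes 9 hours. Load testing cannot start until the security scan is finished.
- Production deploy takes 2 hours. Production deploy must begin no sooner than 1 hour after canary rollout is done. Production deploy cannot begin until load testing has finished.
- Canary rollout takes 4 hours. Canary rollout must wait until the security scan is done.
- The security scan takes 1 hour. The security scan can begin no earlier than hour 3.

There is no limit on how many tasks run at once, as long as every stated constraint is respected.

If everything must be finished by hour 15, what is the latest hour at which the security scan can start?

3

To finish by hour 15, production deploy (duration 2) must start no later than hour 13.
Canary rollout has to be done before production deploy (must start by hour 13, minus 1-hour gap → hour 12). That means finishing by hour 12, i.e. starting by 12 − 4 = hour 8.
Load testing feeds into production deploy (must start by hour 13); so load testing must finish by hour 13 and therefore start by hour 4.
The security scan must finish in time for canary rollout (must start by hour 8); load testing (must start by hour 4). The tightest is hour 4, so the security scan must start by 4 − 1 = hour 3.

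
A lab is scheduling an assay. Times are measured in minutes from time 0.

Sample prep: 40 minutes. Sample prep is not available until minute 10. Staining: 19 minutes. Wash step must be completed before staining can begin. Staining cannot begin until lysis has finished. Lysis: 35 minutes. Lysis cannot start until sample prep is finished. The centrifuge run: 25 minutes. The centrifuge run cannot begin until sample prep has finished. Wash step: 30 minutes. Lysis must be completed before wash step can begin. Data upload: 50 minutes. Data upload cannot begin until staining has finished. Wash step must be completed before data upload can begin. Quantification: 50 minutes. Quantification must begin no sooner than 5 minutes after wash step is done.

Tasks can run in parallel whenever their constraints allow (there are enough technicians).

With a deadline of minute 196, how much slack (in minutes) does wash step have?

12

Sample prep cannot begin until its own release at minute 10. It runs from minute 10 to 10 + 40 = minute 50.
Lysis cannot begin until sample prep (finishes minute 50). It runs from minute 50 to 50 + 35 = minute 85.
Wash step waits on lysis (finishes minute 85), so it starts at minute 85 and finishes at 85 + 30 = minute 115.

Working backward from the deadline:
To finish by minute 196, data upload (duration 50) must start no later than minute 146.
Since data upload (must start by minute 146) depends on it, staining must finish by minute 146. Backing off its 19-minute duration gives a latest start of minute 127.
Quantification has no dependents, so it just needs to finish by minute 196. Starting by 196 − 50 = minute 146 achieves that.
Wash step feeds staining (must start by minute 127); quantification (must start by minute 146, minus 5-minute gap → minute 141); data upload (must start by minute 146). Taking the minimum, wash step must finish by minute 127 and start by 127 − 30 = minute 97.
So wash step can start as early as minute 85 and as late as minute 97, giving 97 − 85 = 12 minutes of slack.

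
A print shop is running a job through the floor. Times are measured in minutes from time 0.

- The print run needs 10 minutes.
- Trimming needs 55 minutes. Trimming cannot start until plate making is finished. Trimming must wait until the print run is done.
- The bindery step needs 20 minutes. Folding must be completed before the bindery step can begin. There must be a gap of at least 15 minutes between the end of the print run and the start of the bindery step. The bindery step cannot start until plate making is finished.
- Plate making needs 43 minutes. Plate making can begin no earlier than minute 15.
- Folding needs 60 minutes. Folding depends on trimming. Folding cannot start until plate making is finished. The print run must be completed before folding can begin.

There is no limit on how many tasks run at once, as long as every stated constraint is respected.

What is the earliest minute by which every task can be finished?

193

The print run can start immediately at minute 0; it finishes at minute 10.
Plate making cannot begin until its own release at minute 15. It runs from minute 15 to 15 + 43 = minute 58.
For trimming: plate making (finishes minute 58); the print run (finishes minute 10). Taking the maximum gives a start of minute 58, and it finishes at 58 + 55 = minute 113.
Folding needs all of trimming (finishes minute 113); plate making (finishes minute 58); the print run (finishes minute 10). That puts its earliest start at minute 113; it finishes at 113 + 60 = minute 173.
For the bindery step: folding (finishes minute 173); the print run (finishes minute 10, plus 15-minute gap → minute 25); plate making (finishes minute 58). Taking the maximum gives a start of minute 173, and it finishes at 173 + 20 = minute 193.
All tasks are finished once the last one completes. Finish times: Plate making at 58, The print run at 10, Trimming at 113, Folding at 173, The bindery step at 193. The latest is minute 193.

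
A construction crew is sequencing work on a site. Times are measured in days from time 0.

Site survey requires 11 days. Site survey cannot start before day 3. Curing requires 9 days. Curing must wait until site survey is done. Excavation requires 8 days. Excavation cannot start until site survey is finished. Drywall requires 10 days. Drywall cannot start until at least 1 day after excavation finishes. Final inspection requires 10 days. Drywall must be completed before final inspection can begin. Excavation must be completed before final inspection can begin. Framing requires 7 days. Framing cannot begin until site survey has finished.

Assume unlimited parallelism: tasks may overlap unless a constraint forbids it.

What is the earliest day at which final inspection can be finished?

Site survey waits on its own release at day 3, so it starts at day 3 and finishes at 3 + 11 = day 14.
After site survey (finishes day 14), excavation can start at day 14 and finishes at day 22.
After excavation (finishes day 22, plus 1-day gap → day 23), drywall can start at day 23 and finishes at day 33.
Final inspection cannot start until drywall (finishes day 33); excavation (finishes day 22). The controlling bound is day 33, so final inspection finishes at 33 + 10 = day 43.

43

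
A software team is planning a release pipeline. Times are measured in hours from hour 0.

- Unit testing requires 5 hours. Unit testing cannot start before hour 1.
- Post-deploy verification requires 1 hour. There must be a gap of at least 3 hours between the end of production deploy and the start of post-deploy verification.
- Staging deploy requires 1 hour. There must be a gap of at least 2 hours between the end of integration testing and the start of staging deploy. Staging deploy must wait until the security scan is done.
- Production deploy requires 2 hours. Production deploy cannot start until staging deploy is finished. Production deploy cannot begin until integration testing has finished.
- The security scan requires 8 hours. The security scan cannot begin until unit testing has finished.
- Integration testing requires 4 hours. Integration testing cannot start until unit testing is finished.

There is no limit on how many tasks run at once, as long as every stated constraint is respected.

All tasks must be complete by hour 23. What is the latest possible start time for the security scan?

8

To finish by hour 23, post-deploy verification (duration 1) must start no later than hour 22.
Production deploy feeds into post-deploy verification (must start by hour 22, minus 3-hour gap → hour 19); so production deploy must finish by hour 19 and therefore start by hour 17.
Staging deploy feeds into production deploy (must start by hour 17); so staging deploy must finish by hour 17 and therefore start by hour 16.
Since staging deploy (must start by hour 16) depends on it, the security scan must finish by hour 16. Backing off its 8-hour duration gives a latest start of hour 8.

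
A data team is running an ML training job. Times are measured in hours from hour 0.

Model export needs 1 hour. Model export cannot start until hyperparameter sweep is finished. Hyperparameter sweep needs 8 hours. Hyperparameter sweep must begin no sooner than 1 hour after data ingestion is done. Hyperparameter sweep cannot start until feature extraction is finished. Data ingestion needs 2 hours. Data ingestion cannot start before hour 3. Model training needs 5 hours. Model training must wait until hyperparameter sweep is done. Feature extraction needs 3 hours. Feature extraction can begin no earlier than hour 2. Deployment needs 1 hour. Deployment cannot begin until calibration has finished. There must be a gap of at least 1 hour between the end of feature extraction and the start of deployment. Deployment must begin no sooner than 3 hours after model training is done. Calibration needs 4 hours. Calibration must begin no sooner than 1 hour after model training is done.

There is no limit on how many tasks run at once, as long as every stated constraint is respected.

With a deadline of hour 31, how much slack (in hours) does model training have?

After its own release at hour 2, feature extraction can start at hour 2 and finishes at hour 5.
Data ingestion cannot begin until its own release at hour 3. It runs from hour 3 to 3 + 2 = hour 5.
For hyperparameter sweep: data ingestion (finishes hour 5, plus 1-hour gap → hour 6); feature extraction (finishes hour 5). Taking the maximum gives a start of hour 6, and it finishes at 6 + 8 = hour 14.
After hyperparameter sweep (finishes hour 14), model training can start at hour 14 and finishes at hour 19.

Working backward from the deadline:
Deployment has no dependents, so it just needs to finish by hour 31. Starting by 31 − 1 = hour 30 achieves that.
Calibration feeds into deployment (must start by hour 30); so calibration must finish by hour 30 and therefore start by hour 26.
Model training feeds calibration (must start by hour 26, minus 1-hour gap → hour 25); deployment (must start by hour 30, minus 3-hour gap → hour 27). Taking the minimum, model training must finish by hour 25 and start by 25 − 5 = hour 20.
So model training can start as early as hour 14 and as late as hour 20, giving 20 − 14 = 6 hours of slack.

6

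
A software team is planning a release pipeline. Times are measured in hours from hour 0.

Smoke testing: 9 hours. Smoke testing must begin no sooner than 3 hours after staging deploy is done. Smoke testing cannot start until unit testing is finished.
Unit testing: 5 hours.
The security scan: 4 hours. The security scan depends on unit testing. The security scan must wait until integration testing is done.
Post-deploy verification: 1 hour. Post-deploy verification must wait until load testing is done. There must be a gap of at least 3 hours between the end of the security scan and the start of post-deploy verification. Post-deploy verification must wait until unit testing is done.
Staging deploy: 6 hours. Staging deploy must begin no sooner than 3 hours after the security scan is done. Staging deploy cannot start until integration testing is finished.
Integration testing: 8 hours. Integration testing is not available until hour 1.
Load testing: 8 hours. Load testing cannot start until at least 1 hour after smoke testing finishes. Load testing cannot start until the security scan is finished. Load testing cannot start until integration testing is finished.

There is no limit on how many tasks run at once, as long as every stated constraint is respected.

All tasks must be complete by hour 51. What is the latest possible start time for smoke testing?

To finish by hour 51, post-deploy verification (duration 1) must start no later than hour 50.
Load testing has to be done before post-deploy verification (must start by hour 50). That means finishing by hour 50, i.e. starting by 50 − 8 = hour 42.
Smoke testing must finish before load testing (must start by hour 42, minus 1-hour gap → hour 41). With a 9-hour duration, smoke testing must start by 41 − 9 = hour 32.

32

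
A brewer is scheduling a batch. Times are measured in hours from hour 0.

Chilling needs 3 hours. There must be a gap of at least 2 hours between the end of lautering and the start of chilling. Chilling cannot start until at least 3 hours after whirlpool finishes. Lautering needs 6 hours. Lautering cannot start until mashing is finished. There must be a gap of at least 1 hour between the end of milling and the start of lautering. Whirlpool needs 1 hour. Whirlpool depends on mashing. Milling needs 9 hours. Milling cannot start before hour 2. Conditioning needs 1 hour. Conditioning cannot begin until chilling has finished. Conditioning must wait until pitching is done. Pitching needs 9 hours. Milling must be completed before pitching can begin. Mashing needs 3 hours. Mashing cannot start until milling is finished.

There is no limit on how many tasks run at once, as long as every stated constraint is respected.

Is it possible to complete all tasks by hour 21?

Milling waits on its own release at hour 2, so it starts at hour 2 and finishes at 2 + 9 = hour 11.
Pitching cannot begin until milling (finishes hour 11). It runs from hour 11 to 11 + 9 = hour 20.
After milling (finishes hour 11), mashing can start at hour 11 and finishes at hour 14.
After mashing (finishes hour 14), whirlpool can start at hour 14 and finishes at hour 15.
Lautering needs all of mashing (finishes hour 14); milling (finishes hour 11, plus 1-hour gap → hour 12). That puts its earliest start at hour 14; it finishes at 14 + 6 = hour 20.
Chilling has to wait for lautering (finishes hour 20, plus 2-hour gap → hour 22); whirlpool (finishes hour 15, plus 3-hour gap → hour 18). The latest of these is hour 22, so chilling runs hour 22 to 22 + 3 = hour 25.
For conditioning: chilling (finishes hour 25); pitching (finishes hour 20). Taking the maximum gives a start of hour 25, and it finishes at 25 + 1 = hour 26.
The earliest everything can be done is hour 26, which is after the deadline of 21, so it is not possible.

No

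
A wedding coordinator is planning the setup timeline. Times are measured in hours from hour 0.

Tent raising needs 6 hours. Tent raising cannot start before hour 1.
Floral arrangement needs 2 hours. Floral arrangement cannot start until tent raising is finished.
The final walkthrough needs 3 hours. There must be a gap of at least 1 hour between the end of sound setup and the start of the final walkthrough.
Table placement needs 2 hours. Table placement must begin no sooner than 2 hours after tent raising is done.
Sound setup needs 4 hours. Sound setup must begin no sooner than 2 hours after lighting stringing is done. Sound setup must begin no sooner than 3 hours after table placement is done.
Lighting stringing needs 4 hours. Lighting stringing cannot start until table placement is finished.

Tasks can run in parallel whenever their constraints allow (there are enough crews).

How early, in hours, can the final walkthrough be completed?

Tent raising cannot begin until its own release at hour 1. It runs from hour 1 to 1 + 6 = hour 7.
Table placement waits on tent raising (finishes hour 7, plus 2-hour gap → hour 9), so it starts at hour 9 and finishes at 9 + 2 = hour 11.
After table placement (finishes hour 11), lighting stringing can start at hour 11 and finishes at hour 15.
Sound setup needs all of lighting stringing (finishes hour 15, plus 2-hour gap → hour 17); table placement (finishes hour 11, plus 3-hour gap → hour 14). That puts its earliest start at hour 17; it finishes at 17 + 4 = hour 21.
The final walkthrough cannot begin until sound setup (finishes hour 21, plus 1-hour gap → hour 22). It runs from hour 22 to 22 + 3 = hour 25.

25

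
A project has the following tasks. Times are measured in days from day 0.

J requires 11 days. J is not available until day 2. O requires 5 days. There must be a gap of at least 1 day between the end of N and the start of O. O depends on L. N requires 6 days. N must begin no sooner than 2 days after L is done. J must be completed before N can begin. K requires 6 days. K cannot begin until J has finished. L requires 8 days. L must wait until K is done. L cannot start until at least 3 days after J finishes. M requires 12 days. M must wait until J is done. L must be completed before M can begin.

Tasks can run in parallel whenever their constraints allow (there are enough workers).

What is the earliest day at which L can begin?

J waits on its own release at day 2, so it starts at day 2 and finishes at 2 + 11 = day 13.
After J (finishes day 13), K can start at day 13 and finishes at day 19.
L waits on K (finishes day 19); J (finishes day 13, plus 3-day gap → day 16). The latest of these is day 19, which is the earliest L can start.

19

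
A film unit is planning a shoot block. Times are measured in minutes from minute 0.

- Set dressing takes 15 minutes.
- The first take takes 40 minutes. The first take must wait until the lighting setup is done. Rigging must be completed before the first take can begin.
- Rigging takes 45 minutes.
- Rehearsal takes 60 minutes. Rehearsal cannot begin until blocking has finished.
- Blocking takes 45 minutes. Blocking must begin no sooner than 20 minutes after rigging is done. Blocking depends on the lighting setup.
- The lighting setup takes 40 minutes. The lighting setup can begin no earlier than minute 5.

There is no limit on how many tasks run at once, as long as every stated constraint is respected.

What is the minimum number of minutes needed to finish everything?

The lighting setup waits on its own release at minute 5, so it starts at minute 5 and finishes at 5 + 40 = minute 45.
Set dressing can start immediately at minute 0; it finishes at minute 15.
Rigging has no prerequisites, so it starts at minute 0 and finishes at minute 45.
The first take needs all of the lighting setup (finishes minute 45); rigging (finishes minute 45). That puts its earliest start at minute 45; it finishes at 45 + 40 = minute 85.
Blocking cannot start until rigging (finishes minute 45, plus 20-minute gap → minute 65); the lighting setup (finishes minute 45). The controlling bound is minute 65, so blocking finishes at 65 + 45 = minute 110.
Rehearsal waits on blocking (finishes minute 110), so it starts at minute 110 and finishes at 110 + 60 = minute 170.
All tasks are finished once the last one completes. Finish times: Rigging at 45, Set dressing at 15, The lighting setup at 45, Blocking at 110, Rehearsal at 170, The first take at 85. The latest is minute 170.

170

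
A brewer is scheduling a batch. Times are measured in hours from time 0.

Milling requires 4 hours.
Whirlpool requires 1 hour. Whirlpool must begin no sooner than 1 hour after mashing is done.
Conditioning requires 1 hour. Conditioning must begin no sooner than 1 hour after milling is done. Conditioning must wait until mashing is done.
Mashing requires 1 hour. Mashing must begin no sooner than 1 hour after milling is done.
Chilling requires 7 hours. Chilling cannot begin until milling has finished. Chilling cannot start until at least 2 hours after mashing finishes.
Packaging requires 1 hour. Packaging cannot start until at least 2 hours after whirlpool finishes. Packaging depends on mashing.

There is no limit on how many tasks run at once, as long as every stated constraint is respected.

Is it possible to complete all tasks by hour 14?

Milling can start immediately at hour 0; it finishes at hour 4.
After milling (finishes hour 4, plus 1-hour gap → hour 5), mashing can start at hour 5 and finishes at hour 6.
Conditioning cannot start until milling (finishes hour 4, plus 1-hour gap → hour 5); mashing (finishes hour 6). The controlling bound is hour 6, so conditioning finishes at 6 + 1 = hour 7.
Chilling needs all of milling (finishes hour 4); mashing (finishes hour 6, plus 2-hour gap → hour 8). That puts its earliest start at hour 8; it finishes at 8 + 7 = hour 15.
Whirlpool waits on mashing (finishes hour 6, plus 1-hour gap → hour 7), so it starts at hour 7 and finishes at 7 + 1 = hour 8.
Packaging has to wait for whirlpool (finishes hour 8, plus 2-hour gap → hour 10); mashing (finishes hour 6). The latest of these is hour 10, so packaging runs hour 10 to 10 + 1 = hour 11.
The earliest everything can be done is hour 15, which is after the deadline of 14, so it is not possible.

No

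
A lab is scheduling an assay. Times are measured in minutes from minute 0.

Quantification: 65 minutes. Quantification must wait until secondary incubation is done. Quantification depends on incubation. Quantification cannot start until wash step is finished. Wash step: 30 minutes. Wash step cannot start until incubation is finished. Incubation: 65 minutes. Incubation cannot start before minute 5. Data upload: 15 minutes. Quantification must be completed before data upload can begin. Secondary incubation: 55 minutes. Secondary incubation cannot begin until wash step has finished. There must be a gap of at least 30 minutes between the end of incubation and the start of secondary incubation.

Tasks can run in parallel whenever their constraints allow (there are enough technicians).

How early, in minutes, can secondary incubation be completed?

Incubation cannot begin until its own release at minute 5. It runs from minute 5 to 5 + 65 = minute 70.
Wash step cannot begin until incubation (finishes minute 70). It runs from minute 70 to 70 + 30 = minute 100.
Secondary incubation needs all of wash step (finishes minute 100); incubation (finishes minute 70, plus 30-minute gap → minute 100). That puts its earliest start at minute 100; it finishes at 100 + 55 = minute 155.

155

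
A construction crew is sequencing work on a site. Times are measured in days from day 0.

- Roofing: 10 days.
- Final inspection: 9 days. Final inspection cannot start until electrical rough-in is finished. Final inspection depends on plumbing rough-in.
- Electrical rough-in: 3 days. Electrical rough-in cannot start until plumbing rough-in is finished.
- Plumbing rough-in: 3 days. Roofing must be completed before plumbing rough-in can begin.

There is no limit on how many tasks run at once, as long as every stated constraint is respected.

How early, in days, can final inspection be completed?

25

Roofing can start immediately at day 0; it finishes at day 10.
Plumbing rough-in cannot begin until roofing (finishes day 10). It runs from day 10 to 10 + 3 = day 13.
Electrical rough-in waits on plumbing rough-in (finishes day 13), so it starts at day 13 and finishes at 13 + 3 = day 16.
Final inspection has to wait for electrical rough-in (finishes day 16); plumbing rough-in (finishes day 13). The latest of these is day 16, so final inspection runs day 16 to 16 + 9 = day 25.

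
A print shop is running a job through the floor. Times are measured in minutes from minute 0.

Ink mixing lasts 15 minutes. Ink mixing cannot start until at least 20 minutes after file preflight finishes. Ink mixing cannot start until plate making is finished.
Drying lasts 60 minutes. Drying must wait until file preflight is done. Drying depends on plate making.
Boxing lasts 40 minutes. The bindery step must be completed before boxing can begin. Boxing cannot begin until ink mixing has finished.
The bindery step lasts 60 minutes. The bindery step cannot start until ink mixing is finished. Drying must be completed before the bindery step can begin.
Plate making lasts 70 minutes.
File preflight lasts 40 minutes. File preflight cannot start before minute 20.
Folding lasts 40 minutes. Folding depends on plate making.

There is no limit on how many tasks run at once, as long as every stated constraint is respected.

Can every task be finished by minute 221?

No

Plate making has no prerequisites, so it starts at minute 0 and finishes at minute 70.
Folding cannot begin until plate making (finishes minute 70). It runs from minute 70 to 70 + 40 = minute 110.
File preflight cannot begin until its own release at minute 20. It runs from minute 20 to 20 + 40 = minute 60.
For drying: file preflight (finishes minute 60); plate making (finishes minute 70). Taking the maximum gives a start of minute 70, and it finishes at 70 + 60 = minute 130.
For ink mixing: file preflight (finishes minute 60, plus 20-minute gap → minute 80); plate making (finishes minute 70). Taking the maximum gives a start of minute 80, and it finishes at 80 + 15 = minute 95.
For the bindery step: ink mixing (finishes minute 95); drying (finishes minute 130). Taking the maximum gives a start of minute 130, and it finishes at 130 + 60 = minute 190.
Boxing has to wait for the bindery step (finishes minute 190); ink mixing (finishes minute 95). The latest of these is minute 190, so boxing runs minute 190 to 190 + 40 = minute 230.
The earliest everything can be done is minute 230, which is after the deadline of 221, so it is not possible.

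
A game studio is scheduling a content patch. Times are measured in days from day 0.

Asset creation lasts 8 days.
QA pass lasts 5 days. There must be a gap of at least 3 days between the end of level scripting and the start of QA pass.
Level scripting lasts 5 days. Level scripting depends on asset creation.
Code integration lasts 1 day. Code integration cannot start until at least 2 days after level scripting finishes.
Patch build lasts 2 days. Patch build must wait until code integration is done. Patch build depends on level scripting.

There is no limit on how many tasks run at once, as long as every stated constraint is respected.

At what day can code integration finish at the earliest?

Asset creation has no prerequisites, so it starts at day 0 and finishes at day 8.
Level scripting cannot begin until asset creation (finishes day 8). It runs from day 8 to 8 + 5 = day 13.
After level scripting (finishes day 13, plus 2-day gap → day 15), code integration can start at day 15 and finishes at day 16.

16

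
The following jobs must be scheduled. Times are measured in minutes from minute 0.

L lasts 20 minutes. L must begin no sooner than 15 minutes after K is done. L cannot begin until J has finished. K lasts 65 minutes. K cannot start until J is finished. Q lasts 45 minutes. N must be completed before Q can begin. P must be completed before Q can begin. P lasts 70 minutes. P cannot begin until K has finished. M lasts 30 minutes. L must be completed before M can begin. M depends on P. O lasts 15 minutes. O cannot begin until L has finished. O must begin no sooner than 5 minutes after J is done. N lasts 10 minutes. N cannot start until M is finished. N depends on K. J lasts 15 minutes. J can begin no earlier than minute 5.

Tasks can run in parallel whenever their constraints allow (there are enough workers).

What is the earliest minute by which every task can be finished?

J cannot begin until its own release at minute 5. It runs from minute 5 to 5 + 15 = minute 20.
After J (finishes minute 20), K can start at minute 20 and finishes at minute 85.
P waits on K (finishes minute 85), so it starts at minute 85 and finishes at 85 + 70 = minute 155.
For L: K (finishes minute 85, plus 15-minute gap → minute 100); J (finishes minute 20). Taking the maximum gives a start of minute 100, and it finishes at 100 + 20 = minute 120.
O cannot start until L (finishes minute 120); J (finishes minute 20, plus 5-minute gap → minute 25). The controlling bound is minute 120, so O finishes at 120 + 15 = minute 135.
M needs all of L (finishes minute 120); P (finishes minute 155). That puts its earliest start at minute 155; it finishes at 155 + 30 = minute 185.
For N: M (finishes minute 185); K (finishes minute 85). Taking the maximum gives a start of minute 185, and it finishes at 185 + 10 = minute 195.
For Q: N (finishes minute 195); P (finishes minute 155). Taking the maximum gives a start of minute 195, and it finishes at 195 + 45 = minute 240.
All tasks are finished once the last one completes. Finish times: J at 20, K at 85, L at 120, M at 185, N at 195, O at 135, P at 155, Q at 240. The latest is minute 240.

240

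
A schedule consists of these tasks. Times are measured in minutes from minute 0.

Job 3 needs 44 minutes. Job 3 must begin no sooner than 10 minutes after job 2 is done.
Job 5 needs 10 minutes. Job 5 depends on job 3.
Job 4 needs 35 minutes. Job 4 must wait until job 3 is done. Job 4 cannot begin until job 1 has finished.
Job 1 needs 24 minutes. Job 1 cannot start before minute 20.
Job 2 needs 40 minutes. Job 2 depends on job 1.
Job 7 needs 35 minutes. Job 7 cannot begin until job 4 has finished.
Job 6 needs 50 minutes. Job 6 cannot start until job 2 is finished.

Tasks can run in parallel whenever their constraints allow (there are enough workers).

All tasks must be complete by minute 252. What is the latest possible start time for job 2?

88

Job 7 must finish by minute 252; it takes 35 minutes, so it must start by 252 − 35 = minute 217.
Job 4 must finish before job 7 (must start by minute 217). With a 35-minute duration, job 4 must start by 217 − 35 = minute 182.
Nothing follows job 5; the deadline of minute 252 is its only limit. It must start by 252 − 10 = minute 242.
Job 3 feeds job 4 (must start by minute 182); job 5 (must start by minute 242). Taking the minimum, job 3 must finish by minute 182 and start by 182 − 44 = minute 138.
Job 6 has no dependents, so it just needs to finish by minute 252. Starting by 252 − 50 = minute 202 achieves that.
Job 2 feeds job 3 (must start by minute 138, minus 10-minute gap → minute 128); job 6 (must start by minute 202). Taking the minimum, job 2 must finish by minute 128 and start by 128 − 40 = minute 88.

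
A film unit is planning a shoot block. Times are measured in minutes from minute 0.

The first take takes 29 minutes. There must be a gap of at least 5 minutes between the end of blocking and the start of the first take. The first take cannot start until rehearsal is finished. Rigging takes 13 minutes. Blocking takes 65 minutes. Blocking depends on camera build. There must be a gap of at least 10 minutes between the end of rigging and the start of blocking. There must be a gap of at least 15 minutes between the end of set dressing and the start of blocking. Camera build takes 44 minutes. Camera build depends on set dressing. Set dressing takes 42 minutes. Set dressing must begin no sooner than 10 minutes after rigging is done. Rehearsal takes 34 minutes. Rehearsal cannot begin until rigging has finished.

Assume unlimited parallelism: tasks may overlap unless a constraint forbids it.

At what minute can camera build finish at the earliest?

109

Rigging has no prerequisites, so it starts at minute 0 and finishes at minute 13.
Set dressing cannot begin until rigging (finishes minute 13, plus 10-minute gap → minute 23). It runs from minute 23 to 23 + 42 = minute 65.
Camera build cannot begin until set dressing (finishes minute 65). It runs from minute 65 to 65 + 44 = minute 109.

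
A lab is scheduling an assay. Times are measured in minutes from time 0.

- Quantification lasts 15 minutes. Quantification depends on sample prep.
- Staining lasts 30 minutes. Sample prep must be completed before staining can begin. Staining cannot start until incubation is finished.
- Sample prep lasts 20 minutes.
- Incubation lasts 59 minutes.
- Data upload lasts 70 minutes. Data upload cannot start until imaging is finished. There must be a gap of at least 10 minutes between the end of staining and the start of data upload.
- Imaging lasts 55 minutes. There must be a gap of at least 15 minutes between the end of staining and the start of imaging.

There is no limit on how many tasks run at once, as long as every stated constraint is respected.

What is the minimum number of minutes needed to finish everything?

229

Incubation can start immediately at minute 0; it finishes at minute 59.
Nothing blocks sample prep, so it runs from minute 0 to minute 20.
After sample prep (finishes minute 20), quantification can start at minute 20 and finishes at minute 35.
For staining: sample prep (finishes minute 20); incubation (finishes minute 59). Taking the maximum gives a start of minute 59, and it finishes at 59 + 30 = minute 89.
After staining (finishes minute 89, plus 15-minute gap → minute 104), imaging can start at minute 104 and finishes at minute 159.
Data upload cannot start until imaging (finishes minute 159); staining (finishes minute 89, plus 10-minute gap → minute 99). The controlling bound is minute 159, so data upload finishes at 159 + 70 = minute 229.
All tasks are finished once the last one completes. Finish times: Sample prep at 20, Incubation at 59, Staining at 89, Imaging at 159, Quantification at 35, Data upload at 229. The latest is minute 229.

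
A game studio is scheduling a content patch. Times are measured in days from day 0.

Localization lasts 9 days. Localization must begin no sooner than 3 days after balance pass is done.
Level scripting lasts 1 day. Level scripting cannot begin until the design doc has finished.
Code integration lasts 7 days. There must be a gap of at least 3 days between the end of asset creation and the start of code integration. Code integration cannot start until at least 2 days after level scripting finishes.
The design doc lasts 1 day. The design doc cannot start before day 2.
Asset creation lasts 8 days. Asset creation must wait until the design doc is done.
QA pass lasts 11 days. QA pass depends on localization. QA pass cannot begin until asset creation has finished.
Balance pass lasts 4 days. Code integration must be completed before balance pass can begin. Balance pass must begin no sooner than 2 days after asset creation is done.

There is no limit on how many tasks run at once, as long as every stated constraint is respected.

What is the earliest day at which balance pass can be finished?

25

The design doc waits on its own release at day 2, so it starts at day 2 and finishes at 2 + 1 = day 3.
Level scripting waits on the design doc (finishes day 3), so it starts at day 3 and finishes at 3 + 1 = day 4.
Asset creation waits on the design doc (finishes day 3), so it starts at day 3 and finishes at 3 + 8 = day 11.
Code integration cannot start until asset creation (finishes day 11, plus 3-day gap → day 14); level scripting (finishes day 4, plus 2-day gap → day 6). The controlling bound is day 14, so code integration finishes at 14 + 7 = day 21.
Balance pass needs all of code integration (finishes day 21); asset creation (finishes day 11, plus 2-day gap → day 13). That puts its earliest start at day 21; it finishes at 21 + 4 = day 25.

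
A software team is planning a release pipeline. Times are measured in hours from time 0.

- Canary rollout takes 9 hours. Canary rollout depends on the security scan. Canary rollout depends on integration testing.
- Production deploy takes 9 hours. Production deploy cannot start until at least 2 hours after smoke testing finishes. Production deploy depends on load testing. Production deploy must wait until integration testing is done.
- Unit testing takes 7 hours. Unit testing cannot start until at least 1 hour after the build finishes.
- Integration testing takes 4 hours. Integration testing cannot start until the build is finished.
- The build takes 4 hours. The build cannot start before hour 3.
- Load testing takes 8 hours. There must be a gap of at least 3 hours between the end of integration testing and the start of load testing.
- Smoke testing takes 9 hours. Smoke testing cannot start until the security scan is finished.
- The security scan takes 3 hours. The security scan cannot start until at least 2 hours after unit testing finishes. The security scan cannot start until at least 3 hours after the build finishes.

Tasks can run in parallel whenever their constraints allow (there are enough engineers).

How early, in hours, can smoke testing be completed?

29

After its own release at hour 3, the build can start at hour 3 and finishes at hour 7.
Unit testing cannot begin until the build (finishes hour 7, plus 1-hour gap → hour 8). It runs from hour 8 to 8 + 7 = hour 15.
The security scan has to wait for unit testing (finishes hour 15, plus 2-hour gap → hour 17); the build (finishes hour 7, plus 3-hour gap → hour 10). The latest of these is hour 17, so the security scan runs hour 17 to 17 + 3 = hour 20.
After the security scan (finishes hour 20), smoke testing can start at hour 20 and finishes at hour 29.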